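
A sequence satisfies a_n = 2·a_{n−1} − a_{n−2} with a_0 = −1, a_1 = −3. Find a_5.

With companion matrix M = [[2, −1], [1, 0]], [a_n, a_{n−1}]ᵀ = M·[a_{n−1}, a_{n−2}]ᵀ, so [a_5, a_4]ᵀ = M⁴·[a_1, a_0]ᵀ.
M⁴ = [[5, −4], [4, −3]], giving [a_5, a_4]ᵀ = [[−11], [−9]].

−11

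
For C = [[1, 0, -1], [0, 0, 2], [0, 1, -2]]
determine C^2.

[[1, -1, 1], [0, 2, -4], [0, -2, 6]]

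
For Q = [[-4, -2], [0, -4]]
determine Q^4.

[[256, 512], [0, 256]]

Q^2 = [[16, 16], [0, 16]]
Q^3 = [[-64, -96], [0, -64]]
Q^4 = [[256, 512], [0, 256]]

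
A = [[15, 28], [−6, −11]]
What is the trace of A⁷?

2188

tr A = 4 and det A = 3, so the characteristic polynomial is λ² − (4)λ + (3) with roots 3 and 1.
Eigenvectors give P = [[7, −2], [−3, 1]] with P⁻¹ = [[1, 2], [3, 7]], and A = P·diag(3, 1)·P⁻¹.
Then A⁷ = P·diag(2187, 1)·P⁻¹ = [[15309, −2], [−6561, 1]] · [[1, 2], [3, 7]] = [[15303, 30604], [−6558, −13115]].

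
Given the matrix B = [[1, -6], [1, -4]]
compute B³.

tr B = -3 and det B = 2, so the characteristic polynomial is λ² − (-3)λ + (2) with roots -1 and -2.
Eigenvectors give P = [[-3, 2], [-1, 1]] with P⁻¹ = [[-1, 2], [-1, 3]], and B = P·diag(-1, -2)·P⁻¹.
Then B³ = P·diag(-1, -8)·P⁻¹ = [[3, -16], [1, -8]] · [[-1, 2], [-1, 3]] = [[13, -42], [7, -22]].

[[13, -42], [7, -22]]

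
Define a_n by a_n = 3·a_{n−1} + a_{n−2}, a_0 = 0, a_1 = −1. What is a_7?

−1189

With companion matrix C = [[3, 1], [1, 0]], [a_n, a_{n−1}]ᵀ = C·[a_{n−1}, a_{n−2}]ᵀ, so [a_7, a_6]ᵀ = C⁶·[a_1, a_0]ᵀ.
C⁶ = [[1189, 360], [360, 109]], giving [a_7, a_6]ᵀ = [[−1189], [−360]].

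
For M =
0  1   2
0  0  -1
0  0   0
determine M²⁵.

M is strictly triangular, hence nilpotent: M³ = 0, so M²⁵ = 0.

[[0, 0, 0], [0, 0, 0], [0, 0, 0]]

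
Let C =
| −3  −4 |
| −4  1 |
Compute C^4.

C^2 = [[25, 8], [8, 17]]
C^3 = [[−107, −92], [−92, −15]]
C^4 = [[689, 336], [336, 353]]

[[689, 336], [336, 353]]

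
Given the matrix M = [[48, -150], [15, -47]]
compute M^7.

tr M = 1 and det M = -6, so the characteristic polynomial is λ² − (1)λ + (-6) with roots 3 and -2.
Eigenvectors give P = [[10, 3], [3, 1]] with P⁻¹ = [[1, -3], [-3, 10]], and M = P·diag(3, -2)·P⁻¹.
Then M^7 = P·diag(2187, -128)·P⁻¹ = [[21870, -384], [6561, -128]] · [[1, -3], [-3, 10]] = [[23022, -69450], [6945, -20963]].

[[23022, -69450], [6945, -20963]]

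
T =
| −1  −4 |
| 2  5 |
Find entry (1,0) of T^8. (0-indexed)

tr T = 4 and det T = 3, so the characteristic polynomial is λ² − (4)λ + (3) with roots 1 and 3.
Eigenvectors give P = [[−2, −1], [1, 1]] with P⁻¹ = [[−1, −1], [1, 2]], and T = P·diag(1, 3)·P⁻¹.
Then T^8 = P·diag(1, 6561)·P⁻¹ = [[−2, −6561], [1, 6561]] · [[−1, −1], [1, 2]] = [[−6559, −13120], [6560, 13121]].

6560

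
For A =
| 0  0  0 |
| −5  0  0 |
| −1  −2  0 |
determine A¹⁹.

[[0, 0, 0], [0, 0, 0], [0, 0, 0]]

A is strictly triangular, hence nilpotent: A³ = 0, so A¹⁹ = 0.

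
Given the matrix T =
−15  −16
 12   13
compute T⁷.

[[−8751, −8752], [6564, 6565]]

tr T = −2 and det T = −3, so the characteristic polynomial is λ² − (−2)λ + (−3) with roots −3 and 1.
Eigenvectors give P = [[−4, 1], [3, −1]] with P⁻¹ = [[−1, −1], [−3, −4]], and T = P·diag(−3, 1)·P⁻¹.
Then T⁷ = P·diag(−2187, 1)·P⁻¹ = [[8748, 1], [−6561, −1]] · [[−1, −1], [−3, −4]] = [[−8751, −8752], [6564, 6565]].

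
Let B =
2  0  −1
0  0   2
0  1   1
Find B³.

[[8, −3, −9], [0, 2, 6], [0, 3, 5]]

B² = [[4, −1, −3], [0, 2, 2], [0, 1, 3]]
B³ = [[8, −3, −9], [0, 2, 6], [0, 3, 5]]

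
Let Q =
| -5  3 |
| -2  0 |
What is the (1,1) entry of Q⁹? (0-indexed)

tr Q = -5 and det Q = 6, so the characteristic polynomial is λ² − (-5)λ + (6) with roots -2 and -3.
Eigenvectors give P = [[1, 3], [1, 2]] with P⁻¹ = [[-2, 3], [1, -1]], and Q = P·diag(-2, -3)·P⁻¹.
Then Q⁹ = P·diag(-512, -19683)·P⁻¹ = [[-512, -59049], [-512, -39366]] · [[-2, 3], [1, -1]] = [[-58025, 57513], [-38342, 37830]].

37830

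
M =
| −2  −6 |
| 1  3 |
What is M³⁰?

M² = M (a projection; rank 1, trace 1), so M³⁰ = M.

[[−2, −6], [1, 3]]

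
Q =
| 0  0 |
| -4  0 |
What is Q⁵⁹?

[[0, 0], [0, 0]]

Q is strictly triangular, hence nilpotent: Q² = 0, so Q⁵⁹ = 0.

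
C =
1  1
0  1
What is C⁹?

C = I + N where N = [[0, 1], [0, 0]] is strictly upper-triangular, so N² = 0.
(I + N)⁹ = I + 9·N = [[1, 9], [0, 1]].

[[1, 9], [0, 1]]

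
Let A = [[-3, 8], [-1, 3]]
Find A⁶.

A² = I (check: tr A = 0 and det A = -1), so A⁶ = I since 6 is even.

[[1, 0], [0, 1]]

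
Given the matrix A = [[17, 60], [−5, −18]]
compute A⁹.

[[61097, 242340], [−20195, −80268]]

tr A = −1 and det A = −6, so the characteristic polynomial is λ² − (−1)λ + (−6) with roots 2 and −3.
Eigenvectors give P = [[4, −3], [−1, 1]] with P⁻¹ = [[1, 3], [1, 4]], and A = P·diag(2, −3)·P⁻¹.
Then A⁹ = P·diag(512, −19683)·P⁻¹ = [[2048, 59049], [−512, −19683]] · [[1, 3], [1, 4]] = [[61097, 242340], [−20195, −80268]].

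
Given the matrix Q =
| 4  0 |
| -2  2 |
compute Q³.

Q² = [[16, 0], [-12, 4]]
Q³ = [[64, 0], [-56, 8]]

[[64, 0], [-56, 8]]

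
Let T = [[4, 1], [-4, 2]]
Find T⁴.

[[0, 72], [-288, -144]]

T² = [[12, 6], [-24, 0]]
T³ = [[24, 24], [-96, -24]]
T⁴ = [[0, 72], [-288, -144]]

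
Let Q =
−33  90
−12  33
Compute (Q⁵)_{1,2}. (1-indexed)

7290

tr Q = 0 and det Q = −9, so the characteristic polynomial is λ² − (0)λ + (−9) with roots 3 and −3.
Eigenvectors give P = [[−5, 3], [−2, 1]] with P⁻¹ = [[1, −3], [2, −5]], and Q = P·diag(3, −3)·P⁻¹.
Then Q⁵ = P·diag(243, −243)·P⁻¹ = [[−1215, −729], [−486, −243]] · [[1, −3], [2, −5]] = [[−2673, 7290], [−972, 2673]].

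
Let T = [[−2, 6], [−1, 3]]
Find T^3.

[[−2, 6], [−1, 3]]

T² = T (a projection; rank 1, trace 1), so T^3 = T.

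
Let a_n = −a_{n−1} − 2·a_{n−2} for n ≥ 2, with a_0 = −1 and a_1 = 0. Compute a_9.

With companion matrix C = [[−1, −2], [1, 0]], [a_n, a_{n−1}]ᵀ = C·[a_{n−1}, a_{n−2}]ᵀ, so [a_9, a_8]ᵀ = C⁸·[a_1, a_0]ᵀ.
C⁸ = [[−17, −6], [3, −14]], giving [a_9, a_8]ᵀ = [[6], [14]].

6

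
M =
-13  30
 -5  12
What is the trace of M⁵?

tr M = -1 and det M = -6, so the characteristic polynomial is λ² − (-1)λ + (-6) with roots 2 and -3.
Eigenvectors give P = [[-2, 3], [-1, 1]] with P⁻¹ = [[1, -3], [1, -2]], and M = P·diag(2, -3)·P⁻¹.
Then M⁵ = P·diag(32, -243)·P⁻¹ = [[-64, -729], [-32, -243]] · [[1, -3], [1, -2]] = [[-793, 1650], [-275, 582]].

-211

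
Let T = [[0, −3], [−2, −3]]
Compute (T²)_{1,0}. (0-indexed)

6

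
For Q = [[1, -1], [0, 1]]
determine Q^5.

[[1, -5], [0, 1]]

Q = I + N where N = [[0, -1], [0, 0]] is strictly upper-triangular, so N^2 = 0.
(I + N)^5 = I + 5·N = [[1, -5], [0, 1]].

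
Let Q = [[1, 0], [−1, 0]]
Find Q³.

Q² = Q (a projection; rank 1, trace 1), so Q³ = Q.

[[1, 0], [−1, 0]]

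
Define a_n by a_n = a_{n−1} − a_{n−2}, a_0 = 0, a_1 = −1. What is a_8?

−1

With companion matrix Q = [[1, −1], [1, 0]], [a_n, a_{n−1}]ᵀ = Q·[a_{n−1}, a_{n−2}]ᵀ, so [a_8, a_7]ᵀ = Q⁷·[a_1, a_0]ᵀ.
Q⁷ = [[1, −1], [1, 0]], giving [a_8, a_7]ᵀ = [[−1], [−1]].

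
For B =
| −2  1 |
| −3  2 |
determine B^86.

B² = I (check: tr B = 0 and det B = −1), so B^86 = I since 86 is even.

[[1, 0], [0, 1]]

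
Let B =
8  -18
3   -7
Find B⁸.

tr B = 1 and det B = -2, so the characteristic polynomial is λ² − (1)λ + (-2) with roots -1 and 2.
Eigenvectors give P = [[2, 3], [1, 1]] with P⁻¹ = [[-1, 3], [1, -2]], and B = P·diag(-1, 2)·P⁻¹.
Then B⁸ = P·diag(1, 256)·P⁻¹ = [[2, 768], [1, 256]] · [[-1, 3], [1, -2]] = [[766, -1530], [255, -509]].

[[766, -1530], [255, -509]]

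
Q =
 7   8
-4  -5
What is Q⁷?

[[4375, 4376], [-2188, -2189]]

tr Q = 2 and det Q = -3, so the characteristic polynomial is λ² − (2)λ + (-3) with roots -1 and 3.
Eigenvectors give P = [[1, -2], [-1, 1]] with P⁻¹ = [[-1, -2], [-1, -1]], and Q = P·diag(-1, 3)·P⁻¹.
Then Q⁷ = P·diag(-1, 2187)·P⁻¹ = [[-1, -4374], [1, 2187]] · [[-1, -2], [-1, -1]] = [[4375, 4376], [-2188, -2189]].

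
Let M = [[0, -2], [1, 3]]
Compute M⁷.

tr M = 3 and det M = 2, so the characteristic polynomial is λ² − (3)λ + (2) with roots 1 and 2.
Eigenvectors give P = [[-2, -1], [1, 1]] with P⁻¹ = [[-1, -1], [1, 2]], and M = P·diag(1, 2)·P⁻¹.
Then M⁷ = P·diag(1, 128)·P⁻¹ = [[-2, -128], [1, 128]] · [[-1, -1], [1, 2]] = [[-126, -254], [127, 255]].

[[-126, -254], [127, 255]]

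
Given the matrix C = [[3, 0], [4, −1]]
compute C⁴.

tr C = 2 and det C = −3, so the characteristic polynomial is λ² − (2)λ + (−3) with roots −1 and 3.
Eigenvectors give P = [[0, 1], [−1, 1]] with P⁻¹ = [[1, −1], [1, 0]], and C = P·diag(−1, 3)·P⁻¹.
Then C⁴ = P·diag(1, 81)·P⁻¹ = [[0, 81], [−1, 81]] · [[1, −1], [1, 0]] = [[81, 0], [80, 1]].

[[81, 0], [80, 1]]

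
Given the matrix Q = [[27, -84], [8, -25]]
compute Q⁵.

[[1707, -5124], [488, -1465]]

tr Q = 2 and det Q = -3, so the characteristic polynomial is λ² − (2)λ + (-3) with roots -1 and 3.
Eigenvectors give P = [[-3, -7], [-1, -2]] with P⁻¹ = [[2, -7], [-1, 3]], and Q = P·diag(-1, 3)·P⁻¹.
Then Q⁵ = P·diag(-1, 243)·P⁻¹ = [[3, -1701], [1, -486]] · [[2, -7], [-1, 3]] = [[1707, -5124], [488, -1465]].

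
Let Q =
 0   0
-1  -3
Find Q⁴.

[[0, 0], [27, 81]]

Q² = [[0, 0], [3, 9]]
Q³ = [[0, 0], [-9, -27]]
Q⁴ = [[0, 0], [27, 81]]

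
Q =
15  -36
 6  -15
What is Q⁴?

[[81, 0], [0, 81]]

tr Q = 0 and det Q = -9, so the characteristic polynomial is λ² − (0)λ + (-9) with roots 3 and -3.
Eigenvectors give P = [[3, -2], [1, -1]] with P⁻¹ = [[1, -2], [1, -3]], and Q = P·diag(3, -3)·P⁻¹.
Then Q⁴ = P·diag(81, 81)·P⁻¹ = [[243, -162], [81, -81]] · [[1, -2], [1, -3]] = [[81, 0], [0, 81]].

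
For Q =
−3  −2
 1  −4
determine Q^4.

[[−49, 294], [−147, 98]]

Q^2 = [[7, 14], [−7, 14]]
Q^3 = [[−7, −70], [35, −42]]
Q^4 = [[−49, 294], [−147, 98]]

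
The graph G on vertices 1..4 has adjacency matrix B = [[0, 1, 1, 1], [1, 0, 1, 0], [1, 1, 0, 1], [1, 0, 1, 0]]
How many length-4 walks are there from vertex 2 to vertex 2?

10

The number of length-4 walks from vertex 2 to vertex 2 is entry (2,2) of B^4, where B is the adjacency matrix.
B^2 = [[3, 1, 2, 1], [1, 2, 1, 2], [2, 1, 3, 1], [1, 2, 1, 2]]
B^3 = [[4, 5, 5, 5], [5, 2, 5, 2], [5, 5, 4, 5], [5, 2, 5, 2]]
B^4 = [[15, 9, 14, 9], [9, 10, 9, 10], [14, 9, 15, 9], [9, 10, 9, 10]]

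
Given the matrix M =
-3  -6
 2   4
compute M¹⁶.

[[-3, -6], [2, 4]]

M² = M (a projection; rank 1, trace 1), so M¹⁶ = M.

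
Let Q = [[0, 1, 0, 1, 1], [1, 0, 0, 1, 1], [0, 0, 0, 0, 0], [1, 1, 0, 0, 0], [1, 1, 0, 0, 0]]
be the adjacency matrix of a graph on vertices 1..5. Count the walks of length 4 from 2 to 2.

The number of length-4 walks from vertex 2 to vertex 2 is entry (2,2) of Q⁴, where Q is the adjacency matrix.
Q² = [[3, 2, 0, 1, 1], [2, 3, 0, 1, 1], [0, 0, 0, 0, 0], [1, 1, 0, 2, 2], [1, 1, 0, 2, 2]]
Q³ = [[4, 5, 0, 5, 5], [5, 4, 0, 5, 5], [0, 0, 0, 0, 0], [5, 5, 0, 2, 2], [5, 5, 0, 2, 2]]
Q⁴ = [[15, 14, 0, 9, 9], [14, 15, 0, 9, 9], [0, 0, 0, 0, 0], [9, 9, 0, 10, 10], [9, 9, 0, 10, 10]]

15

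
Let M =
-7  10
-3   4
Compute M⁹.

tr M = -3 and det M = 2, so the characteristic polynomial is λ² − (-3)λ + (2) with roots -1 and -2.
Eigenvectors give P = [[-5, 2], [-3, 1]] with P⁻¹ = [[1, -2], [3, -5]], and M = P·diag(-1, -2)·P⁻¹.
Then M⁹ = P·diag(-1, -512)·P⁻¹ = [[5, -1024], [3, -512]] · [[1, -2], [3, -5]] = [[-3067, 5110], [-1533, 2554]].

[[-3067, 5110], [-1533, 2554]]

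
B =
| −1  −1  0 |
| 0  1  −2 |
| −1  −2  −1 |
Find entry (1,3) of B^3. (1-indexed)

−2

B^2 = [[1, 0, 2], [2, 5, 0], [2, 1, 5]]
B^3 = [[−3, −5, −2], [−2, 3, −10], [−7, −11, −7]]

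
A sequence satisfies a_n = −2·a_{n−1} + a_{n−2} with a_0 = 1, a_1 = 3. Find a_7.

With companion matrix C = [[−2, 1], [1, 0]], [a_n, a_{n−1}]ᵀ = C·[a_{n−1}, a_{n−2}]ᵀ, so [a_7, a_6]ᵀ = C⁶·[a_1, a_0]ᵀ.
C⁶ = [[169, −70], [−70, 29]], giving [a_7, a_6]ᵀ = [[437], [−181]].

437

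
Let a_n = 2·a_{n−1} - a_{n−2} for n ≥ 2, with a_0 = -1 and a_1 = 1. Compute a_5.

9

With companion matrix T = [[2, -1], [1, 0]], [a_n, a_{n−1}]ᵀ = T·[a_{n−1}, a_{n−2}]ᵀ, so [a_5, a_4]ᵀ = T^4·[a_1, a_0]ᵀ.
T^4 = [[5, -4], [4, -3]], giving [a_5, a_4]ᵀ = [[9], [7]].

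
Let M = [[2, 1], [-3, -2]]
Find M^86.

[[1, 0], [0, 1]]

M² = I (check: tr M = 0 and det M = -1), so M^86 = I since 86 is even.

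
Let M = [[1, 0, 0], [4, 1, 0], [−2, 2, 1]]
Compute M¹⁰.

[[1, 0, 0], [40, 1, 0], [340, 20, 1]]

M = I + N where N = [[0, 0, 0], [4, 0, 0], [−2, 2, 0]] is strictly lower-triangular, so N³ = 0.
(I + N)¹⁰ = I + 10·N + 45·N² = [[1, 0, 0], [40, 1, 0], [340, 20, 1]].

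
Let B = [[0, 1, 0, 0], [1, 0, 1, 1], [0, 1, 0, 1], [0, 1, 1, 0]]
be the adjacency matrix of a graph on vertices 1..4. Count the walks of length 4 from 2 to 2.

11

The number of length-4 walks from vertex 2 to vertex 2 is entry (2,2) of B⁴, where B is the adjacency matrix.
B² = [[1, 0, 1, 1], [0, 3, 1, 1], [1, 1, 2, 1], [1, 1, 1, 2]]
B³ = [[0, 3, 1, 1], [3, 2, 4, 4], [1, 4, 2, 3], [1, 4, 3, 2]]
B⁴ = [[3, 2, 4, 4], [2, 11, 6, 6], [4, 6, 7, 6], [4, 6, 6, 7]]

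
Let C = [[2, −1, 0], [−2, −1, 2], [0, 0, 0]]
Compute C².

[[6, −1, −2], [−2, 3, −2], [0, 0, 0]]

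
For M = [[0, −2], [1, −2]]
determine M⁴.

[[−4, 0], [0, −4]]

M² = [[−2, 4], [−2, 2]]
M³ = [[4, −4], [2, 0]]
M⁴ = [[−4, 0], [0, −4]]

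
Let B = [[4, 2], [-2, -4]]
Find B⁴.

B² = [[12, 0], [0, 12]]
B³ = [[48, 24], [-24, -48]]
B⁴ = [[144, 0], [0, 144]]

[[144, 0], [0, 144]]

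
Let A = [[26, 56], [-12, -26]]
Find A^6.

tr A = 0 and det A = -4, so the characteristic polynomial is λ² − (0)λ + (-4) with roots 2 and -2.
Eigenvectors give P = [[7, -2], [-3, 1]] with P⁻¹ = [[1, 2], [3, 7]], and A = P·diag(2, -2)·P⁻¹.
Then A^6 = P·diag(64, 64)·P⁻¹ = [[448, -128], [-192, 64]] · [[1, 2], [3, 7]] = [[64, 0], [0, 64]].

[[64, 0], [0, 64]]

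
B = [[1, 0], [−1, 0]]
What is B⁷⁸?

B² = B (a projection; rank 1, trace 1), so B⁷⁸ = B.

[[1, 0], [−1, 0]]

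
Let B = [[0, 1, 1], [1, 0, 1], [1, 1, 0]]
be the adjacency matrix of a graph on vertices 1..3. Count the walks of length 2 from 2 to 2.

2

The number of length-2 walks from vertex 2 to vertex 2 is entry (2,2) of B², where B is the adjacency matrix.
B² = [[2, 1, 1], [1, 2, 1], [1, 1, 2]]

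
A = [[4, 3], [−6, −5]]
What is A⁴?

[[−14, −15], [30, 31]]

tr A = −1 and det A = −2, so the characteristic polynomial is λ² − (−1)λ + (−2) with roots −2 and 1.
Eigenvectors give P = [[−1, 1], [2, −1]] with P⁻¹ = [[1, 1], [2, 1]], and A = P·diag(−2, 1)·P⁻¹.
Then A⁴ = P·diag(16, 1)·P⁻¹ = [[−16, 1], [32, −1]] · [[1, 1], [2, 1]] = [[−14, −15], [30, 31]].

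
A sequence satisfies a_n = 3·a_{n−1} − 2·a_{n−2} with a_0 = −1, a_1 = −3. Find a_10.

−2047

With companion matrix A = [[3, −2], [1, 0]], [a_n, a_{n−1}]ᵀ = A·[a_{n−1}, a_{n−2}]ᵀ, so [a_10, a_9]ᵀ = A^9·[a_1, a_0]ᵀ.
A^9 = [[1023, −1022], [511, −510]], giving [a_10, a_9]ᵀ = [[−2047], [−1023]].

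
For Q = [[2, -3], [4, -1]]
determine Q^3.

Q^2 = [[-8, -3], [4, -11]]
Q^3 = [[-28, 27], [-36, -1]]

[[-28, 27], [-36, -1]]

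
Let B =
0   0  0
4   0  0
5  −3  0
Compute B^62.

B is strictly triangular, hence nilpotent: B^3 = 0, so B^62 = 0.

[[0, 0, 0], [0, 0, 0], [0, 0, 0]]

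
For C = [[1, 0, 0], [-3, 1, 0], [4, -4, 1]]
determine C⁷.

[[1, 0, 0], [-21, 1, 0], [280, -28, 1]]

C = I + N where N = [[0, 0, 0], [-3, 0, 0], [4, -4, 0]] is strictly lower-triangular, so N³ = 0.
(I + N)⁷ = I + 7·N + 21·N² = [[1, 0, 0], [-21, 1, 0], [280, -28, 1]].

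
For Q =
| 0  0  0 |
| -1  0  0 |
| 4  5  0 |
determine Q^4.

Q is strictly triangular, hence nilpotent: Q^3 = 0, so Q^4 = 0.

[[0, 0, 0], [0, 0, 0], [0, 0, 0]]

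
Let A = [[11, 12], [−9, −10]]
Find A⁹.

[[2051, 2052], [−1539, −1540]]

tr A = 1 and det A = −2, so the characteristic polynomial is λ² − (1)λ + (−2) with roots −1 and 2.
Eigenvectors give P = [[−1, 4], [1, −3]] with P⁻¹ = [[3, 4], [1, 1]], and A = P·diag(−1, 2)·P⁻¹.
Then A⁹ = P·diag(−1, 512)·P⁻¹ = [[1, 2048], [−1, −1536]] · [[3, 4], [1, 1]] = [[2051, 2052], [−1539, −1540]].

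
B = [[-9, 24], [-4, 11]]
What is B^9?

tr B = 2 and det B = -3, so the characteristic polynomial is λ² − (2)λ + (-3) with roots -1 and 3.
Eigenvectors give P = [[3, -2], [1, -1]] with P⁻¹ = [[1, -2], [1, -3]], and B = P·diag(-1, 3)·P⁻¹.
Then B^9 = P·diag(-1, 19683)·P⁻¹ = [[-3, -39366], [-1, -19683]] · [[1, -2], [1, -3]] = [[-39369, 118104], [-19684, 59051]].

[[-39369, 118104], [-19684, 59051]]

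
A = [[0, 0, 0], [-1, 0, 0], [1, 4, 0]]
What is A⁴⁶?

A is strictly triangular, hence nilpotent: A³ = 0, so A⁴⁶ = 0.

[[0, 0, 0], [0, 0, 0], [0, 0, 0]]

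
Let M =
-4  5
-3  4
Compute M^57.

M² = I (check: tr M = 0 and det M = -1), so M^57 = M since 57 is odd.

[[-4, 5], [-3, 4]]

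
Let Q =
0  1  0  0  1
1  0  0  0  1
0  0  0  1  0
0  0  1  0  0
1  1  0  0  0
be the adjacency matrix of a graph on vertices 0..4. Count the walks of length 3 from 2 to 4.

0

The number of length-3 walks from vertex 2 to vertex 4 is entry (2,4) of Q³, where Q is the adjacency matrix.
Q² = [[2, 1, 0, 0, 1], [1, 2, 0, 0, 1], [0, 0, 1, 0, 0], [0, 0, 0, 1, 0], [1, 1, 0, 0, 2]]
Q³ = [[2, 3, 0, 0, 3], [3, 2, 0, 0, 3], [0, 0, 0, 1, 0], [0, 0, 1, 0, 0], [3, 3, 0, 0, 2]]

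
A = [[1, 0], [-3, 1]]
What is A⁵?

A = I + N where N = [[0, 0], [-3, 0]] is strictly lower-triangular, so N² = 0.
(I + N)⁵ = I + 5·N = [[1, 0], [-15, 1]].

[[1, 0], [-15, 1]]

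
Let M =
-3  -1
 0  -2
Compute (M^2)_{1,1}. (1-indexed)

9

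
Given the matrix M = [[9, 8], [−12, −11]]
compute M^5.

[[489, 488], [−732, −731]]

tr M = −2 and det M = −3, so the characteristic polynomial is λ² − (−2)λ + (−3) with roots −3 and 1.
Eigenvectors give P = [[2, 1], [−3, −1]] with P⁻¹ = [[−1, −1], [3, 2]], and M = P·diag(−3, 1)·P⁻¹.
Then M^5 = P·diag(−243, 1)·P⁻¹ = [[−486, 1], [729, −1]] · [[−1, −1], [3, 2]] = [[489, 488], [−732, −731]].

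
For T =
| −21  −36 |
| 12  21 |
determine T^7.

[[−15309, −26244], [8748, 15309]]

tr T = 0 and det T = −9, so the characteristic polynomial is λ² − (0)λ + (−9) with roots −3 and 3.
Eigenvectors give P = [[2, −3], [−1, 2]] with P⁻¹ = [[2, 3], [1, 2]], and T = P·diag(−3, 3)·P⁻¹.
Then T^7 = P·diag(−2187, 2187)·P⁻¹ = [[−4374, −6561], [2187, 4374]] · [[2, 3], [1, 2]] = [[−15309, −26244], [8748, 15309]].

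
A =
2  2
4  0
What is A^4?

A^2 = [[12, 4], [8, 8]]
A^3 = [[40, 24], [48, 16]]
A^4 = [[176, 80], [160, 96]]

[[176, 80], [160, 96]]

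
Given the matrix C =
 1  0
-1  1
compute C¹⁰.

C = I + N where N = [[0, 0], [-1, 0]] is strictly lower-triangular, so N² = 0.
(I + N)¹⁰ = I + 10·N = [[1, 0], [-10, 1]].

[[1, 0], [-10, 1]]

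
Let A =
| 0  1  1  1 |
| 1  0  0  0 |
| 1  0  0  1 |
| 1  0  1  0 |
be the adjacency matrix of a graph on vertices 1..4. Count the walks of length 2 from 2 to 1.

The number of length-2 walks from vertex 2 to vertex 1 is entry (2,1) of A², where A is the adjacency matrix.
A² = [[3, 0, 1, 1], [0, 1, 1, 1], [1, 1, 2, 1], [1, 1, 1, 2]]

0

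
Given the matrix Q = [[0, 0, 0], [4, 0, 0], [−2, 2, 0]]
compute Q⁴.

[[0, 0, 0], [0, 0, 0], [0, 0, 0]]

Q is strictly triangular, hence nilpotent: Q³ = 0, so Q⁴ = 0.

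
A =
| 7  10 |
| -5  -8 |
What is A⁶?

tr A = -1 and det A = -6, so the characteristic polynomial is λ² − (-1)λ + (-6) with roots -3 and 2.
Eigenvectors give P = [[1, -2], [-1, 1]] with P⁻¹ = [[-1, -2], [-1, -1]], and A = P·diag(-3, 2)·P⁻¹.
Then A⁶ = P·diag(729, 64)·P⁻¹ = [[729, -128], [-729, 64]] · [[-1, -2], [-1, -1]] = [[-601, -1330], [665, 1394]].

[[-601, -1330], [665, 1394]]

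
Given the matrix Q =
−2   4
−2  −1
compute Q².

[[−4, −12], [6, −7]]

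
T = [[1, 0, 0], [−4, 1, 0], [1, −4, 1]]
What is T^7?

T = I + N where N = [[0, 0, 0], [−4, 0, 0], [1, −4, 0]] is strictly lower-triangular, so N^3 = 0.
(I + N)^7 = I + 7·N + 21·N^2 = [[1, 0, 0], [−28, 1, 0], [343, −28, 1]].

[[1, 0, 0], [−28, 1, 0], [343, −28, 1]]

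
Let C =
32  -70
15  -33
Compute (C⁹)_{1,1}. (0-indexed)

tr C = -1 and det C = -6, so the characteristic polynomial is λ² − (-1)λ + (-6) with roots -3 and 2.
Eigenvectors give P = [[2, 7], [1, 3]] with P⁻¹ = [[-3, 7], [1, -2]], and C = P·diag(-3, 2)·P⁻¹.
Then C⁹ = P·diag(-19683, 512)·P⁻¹ = [[-39366, 3584], [-19683, 1536]] · [[-3, 7], [1, -2]] = [[121682, -282730], [60585, -140853]].

-140853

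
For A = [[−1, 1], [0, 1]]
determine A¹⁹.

[[−1, 1], [0, 1]]

A² = I (check: tr A = 0 and det A = −1), so A¹⁹ = A since 19 is odd.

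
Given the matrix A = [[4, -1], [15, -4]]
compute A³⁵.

[[4, -1], [15, -4]]

A² = I (check: tr A = 0 and det A = -1), so A³⁵ = A since 35 is odd.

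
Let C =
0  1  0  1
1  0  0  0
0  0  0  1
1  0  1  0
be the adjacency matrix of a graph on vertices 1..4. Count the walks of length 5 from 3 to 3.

0

The number of length-5 walks from vertex 3 to vertex 3 is entry (3,3) of C^5, where C is the adjacency matrix.
C^2 = [[2, 0, 1, 0], [0, 1, 0, 1], [1, 0, 1, 0], [0, 1, 0, 2]]
C^3 = [[0, 2, 0, 3], [2, 0, 1, 0], [0, 1, 0, 2], [3, 0, 2, 0]]
C^4 = [[5, 0, 3, 0], [0, 2, 0, 3], [3, 0, 2, 0], [0, 3, 0, 5]]
C^5 = [[0, 5, 0, 8], [5, 0, 3, 0], [0, 3, 0, 5], [8, 0, 5, 0]]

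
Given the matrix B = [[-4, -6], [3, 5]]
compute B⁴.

[[-14, -30], [15, 31]]

tr B = 1 and det B = -2, so the characteristic polynomial is λ² − (1)λ + (-2) with roots 2 and -1.
Eigenvectors give P = [[-1, 2], [1, -1]] with P⁻¹ = [[1, 2], [1, 1]], and B = P·diag(2, -1)·P⁻¹.
Then B⁴ = P·diag(16, 1)·P⁻¹ = [[-16, 2], [16, -1]] · [[1, 2], [1, 1]] = [[-14, -30], [15, 31]].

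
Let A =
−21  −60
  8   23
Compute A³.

[[−141, −420], [56, 167]]

tr A = 2 and det A = −3, so the characteristic polynomial is λ² − (2)λ + (−3) with roots −1 and 3.
Eigenvectors give P = [[−3, −5], [1, 2]] with P⁻¹ = [[−2, −5], [1, 3]], and A = P·diag(−1, 3)·P⁻¹.
Then A³ = P·diag(−1, 27)·P⁻¹ = [[3, −135], [−1, 54]] · [[−2, −5], [1, 3]] = [[−141, −420], [56, 167]].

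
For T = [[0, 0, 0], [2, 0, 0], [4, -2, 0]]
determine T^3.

[[0, 0, 0], [0, 0, 0], [0, 0, 0]]

T is strictly triangular, hence nilpotent: T^3 = 0, so T^3 = 0.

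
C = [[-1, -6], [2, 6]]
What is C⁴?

tr C = 5 and det C = 6, so the characteristic polynomial is λ² − (5)λ + (6) with roots 3 and 2.
Eigenvectors give P = [[-3, -2], [2, 1]] with P⁻¹ = [[1, 2], [-2, -3]], and C = P·diag(3, 2)·P⁻¹.
Then C⁴ = P·diag(81, 16)·P⁻¹ = [[-243, -32], [162, 16]] · [[1, 2], [-2, -3]] = [[-179, -390], [130, 276]].

[[-179, -390], [130, 276]]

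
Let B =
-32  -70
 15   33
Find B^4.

tr B = 1 and det B = -6, so the characteristic polynomial is λ² − (1)λ + (-6) with roots -2 and 3.
Eigenvectors give P = [[7, -2], [-3, 1]] with P⁻¹ = [[1, 2], [3, 7]], and B = P·diag(-2, 3)·P⁻¹.
Then B^4 = P·diag(16, 81)·P⁻¹ = [[112, -162], [-48, 81]] · [[1, 2], [3, 7]] = [[-374, -910], [195, 471]].

[[-374, -910], [195, 471]]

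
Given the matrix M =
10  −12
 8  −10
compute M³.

tr M = 0 and det M = −4, so the characteristic polynomial is λ² − (0)λ + (−4) with roots −2 and 2.
Eigenvectors give P = [[−1, 3], [−1, 2]] with P⁻¹ = [[2, −3], [1, −1]], and M = P·diag(−2, 2)·P⁻¹.
Then M³ = P·diag(−8, 8)·P⁻¹ = [[8, 24], [8, 16]] · [[2, −3], [1, −1]] = [[40, −48], [32, −40]].

[[40, −48], [32, −40]]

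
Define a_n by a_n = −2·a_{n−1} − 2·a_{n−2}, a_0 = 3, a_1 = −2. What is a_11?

With companion matrix M = [[−2, −2], [1, 0]], [a_n, a_{n−1}]ᵀ = M·[a_{n−1}, a_{n−2}]ᵀ, so [a_11, a_10]ᵀ = M¹⁰·[a_1, a_0]ᵀ.
M¹⁰ = [[32, 64], [−32, −32]], giving [a_11, a_10]ᵀ = [[128], [−32]].

128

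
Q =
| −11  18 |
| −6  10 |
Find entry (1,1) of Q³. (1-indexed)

tr Q = −1 and det Q = −2, so the characteristic polynomial is λ² − (−1)λ + (−2) with roots 1 and −2.
Eigenvectors give P = [[−3, 2], [−2, 1]] with P⁻¹ = [[1, −2], [2, −3]], and Q = P·diag(1, −2)·P⁻¹.
Then Q³ = P·diag(1, −8)·P⁻¹ = [[−3, −16], [−2, −8]] · [[1, −2], [2, −3]] = [[−35, 54], [−18, 28]].

−35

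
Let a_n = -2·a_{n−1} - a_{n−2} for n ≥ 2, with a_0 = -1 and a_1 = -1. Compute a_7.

With companion matrix Q = [[-2, -1], [1, 0]], [a_n, a_{n−1}]ᵀ = Q·[a_{n−1}, a_{n−2}]ᵀ, so [a_7, a_6]ᵀ = Q⁶·[a_1, a_0]ᵀ.
Q⁶ = [[7, 6], [-6, -5]], giving [a_7, a_6]ᵀ = [[-13], [11]].

-13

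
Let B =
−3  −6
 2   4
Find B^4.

B² = B (a projection; rank 1, trace 1), so B^4 = B.

[[−3, −6], [2, 4]]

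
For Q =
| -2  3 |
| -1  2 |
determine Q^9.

[[-2, 3], [-1, 2]]

Q² = I (check: tr Q = 0 and det Q = -1), so Q^9 = Q since 9 is odd.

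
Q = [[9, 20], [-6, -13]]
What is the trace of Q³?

-28

tr Q = -4 and det Q = 3, so the characteristic polynomial is λ² − (-4)λ + (3) with roots -1 and -3.
Eigenvectors give P = [[2, -5], [-1, 3]] with P⁻¹ = [[3, 5], [1, 2]], and Q = P·diag(-1, -3)·P⁻¹.
Then Q³ = P·diag(-1, -27)·P⁻¹ = [[-2, 135], [1, -81]] · [[3, 5], [1, 2]] = [[129, 260], [-78, -157]].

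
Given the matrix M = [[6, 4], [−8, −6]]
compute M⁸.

[[256, 0], [0, 256]]

tr M = 0 and det M = −4, so the characteristic polynomial is λ² − (0)λ + (−4) with roots −2 and 2.
Eigenvectors give P = [[−1, −1], [2, 1]] with P⁻¹ = [[1, 1], [−2, −1]], and M = P·diag(−2, 2)·P⁻¹.
Then M⁸ = P·diag(256, 256)·P⁻¹ = [[−256, −256], [512, 256]] · [[1, 1], [−2, −1]] = [[256, 0], [0, 256]].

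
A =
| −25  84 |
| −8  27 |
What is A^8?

[[−39359, 137760], [−13120, 45921]]

tr A = 2 and det A = −3, so the characteristic polynomial is λ² − (2)λ + (−3) with roots 3 and −1.
Eigenvectors give P = [[3, 7], [1, 2]] with P⁻¹ = [[−2, 7], [1, −3]], and A = P·diag(3, −1)·P⁻¹.
Then A^8 = P·diag(6561, 1)·P⁻¹ = [[19683, 7], [6561, 2]] · [[−2, 7], [1, −3]] = [[−39359, 137760], [−13120, 45921]].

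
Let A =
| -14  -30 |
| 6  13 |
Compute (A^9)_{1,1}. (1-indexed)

-2564

tr A = -1 and det A = -2, so the characteristic polynomial is λ² − (-1)λ + (-2) with roots -2 and 1.
Eigenvectors give P = [[-5, 2], [2, -1]] with P⁻¹ = [[-1, -2], [-2, -5]], and A = P·diag(-2, 1)·P⁻¹.
Then A^9 = P·diag(-512, 1)·P⁻¹ = [[2560, 2], [-1024, -1]] · [[-1, -2], [-2, -5]] = [[-2564, -5130], [1026, 2053]].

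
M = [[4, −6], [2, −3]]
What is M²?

M² = M (a projection; rank 1, trace 1), so M² = M.

[[4, −6], [2, −3]]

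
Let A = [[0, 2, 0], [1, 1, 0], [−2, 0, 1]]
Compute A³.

[[2, 6, 0], [3, 5, 0], [−6, −8, 1]]

A² = [[2, 2, 0], [1, 3, 0], [−2, −4, 1]]
A³ = [[2, 6, 0], [3, 5, 0], [−6, −8, 1]]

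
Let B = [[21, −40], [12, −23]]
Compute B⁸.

[[−32799, 65600], [−19680, 39361]]

tr B = −2 and det B = −3, so the characteristic polynomial is λ² − (−2)λ + (−3) with roots 1 and −3.
Eigenvectors give P = [[2, −5], [1, −3]] with P⁻¹ = [[3, −5], [1, −2]], and B = P·diag(1, −3)·P⁻¹.
Then B⁸ = P·diag(1, 6561)·P⁻¹ = [[2, −32805], [1, −19683]] · [[3, −5], [1, −2]] = [[−32799, 65600], [−19680, 39361]].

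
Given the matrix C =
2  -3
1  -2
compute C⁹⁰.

C² = I (check: tr C = 0 and det C = -1), so C⁹⁰ = I since 90 is even.

[[1, 0], [0, 1]]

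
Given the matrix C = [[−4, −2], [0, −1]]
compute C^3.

C^2 = [[16, 10], [0, 1]]
C^3 = [[−64, −42], [0, −1]]

[[−64, −42], [0, −1]]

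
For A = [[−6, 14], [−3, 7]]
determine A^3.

[[−6, 14], [−3, 7]]

A² = A (a projection; rank 1, trace 1), so A^3 = A.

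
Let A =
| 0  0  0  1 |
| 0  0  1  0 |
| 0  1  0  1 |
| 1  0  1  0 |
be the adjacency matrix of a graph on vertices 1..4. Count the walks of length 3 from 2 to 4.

The number of length-3 walks from vertex 2 to vertex 4 is entry (2,4) of A³, where A is the adjacency matrix.
A² = [[1, 0, 1, 0], [0, 1, 0, 1], [1, 0, 2, 0], [0, 1, 0, 2]]
A³ = [[0, 1, 0, 2], [1, 0, 2, 0], [0, 2, 0, 3], [2, 0, 3, 0]]

0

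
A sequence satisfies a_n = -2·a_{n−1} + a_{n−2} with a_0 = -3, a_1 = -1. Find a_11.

1393

With companion matrix T = [[-2, 1], [1, 0]], [a_n, a_{n−1}]ᵀ = T·[a_{n−1}, a_{n−2}]ᵀ, so [a_11, a_10]ᵀ = T^10·[a_1, a_0]ᵀ.
T^10 = [[5741, -2378], [-2378, 985]], giving [a_11, a_10]ᵀ = [[1393], [-577]].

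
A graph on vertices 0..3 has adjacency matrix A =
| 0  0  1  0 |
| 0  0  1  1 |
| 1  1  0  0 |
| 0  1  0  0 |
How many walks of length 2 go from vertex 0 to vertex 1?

1

The number of length-2 walks from vertex 0 to vertex 1 is entry (0,1) of A², where A is the adjacency matrix.
A² = [[1, 1, 0, 0], [1, 2, 0, 0], [0, 0, 2, 1], [0, 0, 1, 1]]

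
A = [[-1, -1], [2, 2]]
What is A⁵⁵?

A² = A (a projection; rank 1, trace 1), so A⁵⁵ = A.

[[-1, -1], [2, 2]]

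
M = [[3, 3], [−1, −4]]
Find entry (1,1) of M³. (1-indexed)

21

M² = [[6, −3], [1, 13]]
M³ = [[21, 30], [−10, −49]]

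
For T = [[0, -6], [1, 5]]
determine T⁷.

tr T = 5 and det T = 6, so the characteristic polynomial is λ² − (5)λ + (6) with roots 3 and 2.
Eigenvectors give P = [[-2, 3], [1, -1]] with P⁻¹ = [[1, 3], [1, 2]], and T = P·diag(3, 2)·P⁻¹.
Then T⁷ = P·diag(2187, 128)·P⁻¹ = [[-4374, 384], [2187, -128]] · [[1, 3], [1, 2]] = [[-3990, -12354], [2059, 6305]].

[[-3990, -12354], [2059, 6305]]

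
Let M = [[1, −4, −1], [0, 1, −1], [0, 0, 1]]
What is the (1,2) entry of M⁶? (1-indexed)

M = I + N where N = [[0, −4, −1], [0, 0, −1], [0, 0, 0]] is strictly upper-triangular, so N³ = 0.
(I + N)⁶ = I + 6·N + 15·N² = [[1, −24, 54], [0, 1, −6], [0, 0, 1]].

−24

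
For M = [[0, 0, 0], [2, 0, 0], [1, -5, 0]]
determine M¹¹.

[[0, 0, 0], [0, 0, 0], [0, 0, 0]]

M is strictly triangular, hence nilpotent: M³ = 0, so M¹¹ = 0.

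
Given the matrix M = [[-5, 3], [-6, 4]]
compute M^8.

[[511, -255], [510, -254]]

tr M = -1 and det M = -2, so the characteristic polynomial is λ² − (-1)λ + (-2) with roots 1 and -2.
Eigenvectors give P = [[-1, 1], [-2, 1]] with P⁻¹ = [[1, -1], [2, -1]], and M = P·diag(1, -2)·P⁻¹.
Then M^8 = P·diag(1, 256)·P⁻¹ = [[-1, 256], [-2, 256]] · [[1, -1], [2, -1]] = [[511, -255], [510, -254]].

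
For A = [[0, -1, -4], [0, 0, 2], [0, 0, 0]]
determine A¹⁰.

[[0, 0, 0], [0, 0, 0], [0, 0, 0]]

A is strictly triangular, hence nilpotent: A³ = 0, so A¹⁰ = 0.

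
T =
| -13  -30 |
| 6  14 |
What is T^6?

[[-251, -630], [126, 316]]

tr T = 1 and det T = -2, so the characteristic polynomial is λ² − (1)λ + (-2) with roots 2 and -1.
Eigenvectors give P = [[-2, -5], [1, 2]] with P⁻¹ = [[2, 5], [-1, -2]], and T = P·diag(2, -1)·P⁻¹.
Then T^6 = P·diag(64, 1)·P⁻¹ = [[-128, -5], [64, 2]] · [[2, 5], [-1, -2]] = [[-251, -630], [126, 316]].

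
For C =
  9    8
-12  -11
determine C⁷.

[[4377, 4376], [-6564, -6563]]

tr C = -2 and det C = -3, so the characteristic polynomial is λ² − (-2)λ + (-3) with roots -3 and 1.
Eigenvectors give P = [[-2, 1], [3, -1]] with P⁻¹ = [[1, 1], [3, 2]], and C = P·diag(-3, 1)·P⁻¹.
Then C⁷ = P·diag(-2187, 1)·P⁻¹ = [[4374, 1], [-6561, -1]] · [[1, 1], [3, 2]] = [[4377, 4376], [-6564, -6563]].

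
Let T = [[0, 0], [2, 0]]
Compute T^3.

T is strictly triangular, hence nilpotent: T^2 = 0, so T^3 = 0.

[[0, 0], [0, 0]]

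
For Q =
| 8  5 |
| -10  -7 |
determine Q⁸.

tr Q = 1 and det Q = -6, so the characteristic polynomial is λ² − (1)λ + (-6) with roots -2 and 3.
Eigenvectors give P = [[-1, -1], [2, 1]] with P⁻¹ = [[1, 1], [-2, -1]], and Q = P·diag(-2, 3)·P⁻¹.
Then Q⁸ = P·diag(256, 6561)·P⁻¹ = [[-256, -6561], [512, 6561]] · [[1, 1], [-2, -1]] = [[12866, 6305], [-12610, -6049]].

[[12866, 6305], [-12610, -6049]]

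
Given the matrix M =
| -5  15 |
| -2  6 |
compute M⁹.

[[-5, 15], [-2, 6]]

M² = M (a projection; rank 1, trace 1), so M⁹ = M.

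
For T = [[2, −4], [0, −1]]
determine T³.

[[8, −12], [0, −1]]

T² = [[4, −4], [0, 1]]
T³ = [[8, −12], [0, −1]]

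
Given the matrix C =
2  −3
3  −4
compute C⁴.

C² = [[−5, 6], [−6, 7]]
C³ = [[8, −9], [9, −10]]
C⁴ = [[−11, 12], [−12, 13]]

[[−11, 12], [−12, 13]]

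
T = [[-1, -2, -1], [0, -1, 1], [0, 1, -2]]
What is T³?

T² = [[1, 3, 1], [0, 2, -3], [0, -3, 5]]
T³ = [[-1, -4, 0], [0, -5, 8], [0, 8, -13]]

[[-1, -4, 0], [0, -5, 8], [0, 8, -13]]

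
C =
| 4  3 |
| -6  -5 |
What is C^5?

[[34, 33], [-66, -65]]

tr C = -1 and det C = -2, so the characteristic polynomial is λ² − (-1)λ + (-2) with roots 1 and -2.
Eigenvectors give P = [[-1, -1], [1, 2]] with P⁻¹ = [[-2, -1], [1, 1]], and C = P·diag(1, -2)·P⁻¹.
Then C^5 = P·diag(1, -32)·P⁻¹ = [[-1, 32], [1, -64]] · [[-2, -1], [1, 1]] = [[34, 33], [-66, -65]].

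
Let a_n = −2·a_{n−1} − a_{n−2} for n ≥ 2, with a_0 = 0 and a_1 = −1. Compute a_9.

−9

With companion matrix M = [[−2, −1], [1, 0]], [a_n, a_{n−1}]ᵀ = M·[a_{n−1}, a_{n−2}]ᵀ, so [a_9, a_8]ᵀ = M^8·[a_1, a_0]ᵀ.
M^8 = [[9, 8], [−8, −7]], giving [a_9, a_8]ᵀ = [[−9], [8]].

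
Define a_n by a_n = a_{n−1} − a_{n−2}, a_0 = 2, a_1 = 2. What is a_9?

−2

With companion matrix C = [[1, −1], [1, 0]], [a_n, a_{n−1}]ᵀ = C·[a_{n−1}, a_{n−2}]ᵀ, so [a_9, a_8]ᵀ = C⁸·[a_1, a_0]ᵀ.
C⁸ = [[0, −1], [1, −1]], giving [a_9, a_8]ᵀ = [[−2], [0]].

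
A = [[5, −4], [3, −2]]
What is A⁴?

[[61, −60], [45, −44]]

tr A = 3 and det A = 2, so the characteristic polynomial is λ² − (3)λ + (2) with roots 1 and 2.
Eigenvectors give P = [[1, 4], [1, 3]] with P⁻¹ = [[−3, 4], [1, −1]], and A = P·diag(1, 2)·P⁻¹.
Then A⁴ = P·diag(1, 16)·P⁻¹ = [[1, 64], [1, 48]] · [[−3, 4], [1, −1]] = [[61, −60], [45, −44]].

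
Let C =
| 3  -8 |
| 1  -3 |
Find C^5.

[[3, -8], [1, -3]]

C² = I (check: tr C = 0 and det C = -1), so C^5 = C since 5 is odd.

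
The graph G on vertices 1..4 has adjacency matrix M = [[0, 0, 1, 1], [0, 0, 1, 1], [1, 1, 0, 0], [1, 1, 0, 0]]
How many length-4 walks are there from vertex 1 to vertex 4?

0

The number of length-4 walks from vertex 1 to vertex 4 is entry (1,4) of M⁴, where M is the adjacency matrix.
M² = [[2, 2, 0, 0], [2, 2, 0, 0], [0, 0, 2, 2], [0, 0, 2, 2]]
M³ = [[0, 0, 4, 4], [0, 0, 4, 4], [4, 4, 0, 0], [4, 4, 0, 0]]
M⁴ = [[8, 8, 0, 0], [8, 8, 0, 0], [0, 0, 8, 8], [0, 0, 8, 8]]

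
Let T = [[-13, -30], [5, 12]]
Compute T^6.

tr T = -1 and det T = -6, so the characteristic polynomial is λ² − (-1)λ + (-6) with roots 2 and -3.
Eigenvectors give P = [[2, -3], [-1, 1]] with P⁻¹ = [[-1, -3], [-1, -2]], and T = P·diag(2, -3)·P⁻¹.
Then T^6 = P·diag(64, 729)·P⁻¹ = [[128, -2187], [-64, 729]] · [[-1, -3], [-1, -2]] = [[2059, 3990], [-665, -1266]].

[[2059, 3990], [-665, -1266]]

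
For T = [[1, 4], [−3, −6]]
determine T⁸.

tr T = −5 and det T = 6, so the characteristic polynomial is λ² − (−5)λ + (6) with roots −3 and −2.
Eigenvectors give P = [[−1, 4], [1, −3]] with P⁻¹ = [[3, 4], [1, 1]], and T = P·diag(−3, −2)·P⁻¹.
Then T⁸ = P·diag(6561, 256)·P⁻¹ = [[−6561, 1024], [6561, −768]] · [[3, 4], [1, 1]] = [[−18659, −25220], [18915, 25476]].

[[−18659, −25220], [18915, 25476]]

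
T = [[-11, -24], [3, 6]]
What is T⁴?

[[601, 1560], [-195, -504]]

tr T = -5 and det T = 6, so the characteristic polynomial is λ² − (-5)λ + (6) with roots -2 and -3.
Eigenvectors give P = [[8, -3], [-3, 1]] with P⁻¹ = [[-1, -3], [-3, -8]], and T = P·diag(-2, -3)·P⁻¹.
Then T⁴ = P·diag(16, 81)·P⁻¹ = [[128, -243], [-48, 81]] · [[-1, -3], [-3, -8]] = [[601, 1560], [-195, -504]].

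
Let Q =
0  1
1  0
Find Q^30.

Q² = I (check: tr Q = 0 and det Q = -1), so Q^30 = I since 30 is even.

[[1, 0], [0, 1]]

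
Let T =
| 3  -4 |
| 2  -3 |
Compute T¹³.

T² = I (check: tr T = 0 and det T = -1), so T¹³ = T since 13 is odd.

[[3, -4], [2, -3]]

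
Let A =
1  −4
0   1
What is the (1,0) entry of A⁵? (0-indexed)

0

A = I + N where N = [[0, −4], [0, 0]] is strictly upper-triangular, so N² = 0.
(I + N)⁵ = I + 5·N = [[1, −20], [0, 1]].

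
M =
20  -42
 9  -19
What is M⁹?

tr M = 1 and det M = -2, so the characteristic polynomial is λ² − (1)λ + (-2) with roots 2 and -1.
Eigenvectors give P = [[-7, -2], [-3, -1]] with P⁻¹ = [[-1, 2], [3, -7]], and M = P·diag(2, -1)·P⁻¹.
Then M⁹ = P·diag(512, -1)·P⁻¹ = [[-3584, 2], [-1536, 1]] · [[-1, 2], [3, -7]] = [[3590, -7182], [1539, -3079]].

[[3590, -7182], [1539, -3079]]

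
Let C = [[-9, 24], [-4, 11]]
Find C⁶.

[[-1455, 4368], [-728, 2185]]

tr C = 2 and det C = -3, so the characteristic polynomial is λ² − (2)λ + (-3) with roots -1 and 3.
Eigenvectors give P = [[-3, -2], [-1, -1]] with P⁻¹ = [[-1, 2], [1, -3]], and C = P·diag(-1, 3)·P⁻¹.
Then C⁶ = P·diag(1, 729)·P⁻¹ = [[-3, -1458], [-1, -729]] · [[-1, 2], [1, -3]] = [[-1455, 4368], [-728, 2185]].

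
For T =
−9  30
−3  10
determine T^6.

[[−9, 30], [−3, 10]]

T² = T (a projection; rank 1, trace 1), so T^6 = T.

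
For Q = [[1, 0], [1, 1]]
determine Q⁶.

Q = I + N where N = [[0, 0], [1, 0]] is strictly lower-triangular, so N² = 0.
(I + N)⁶ = I + 6·N = [[1, 0], [6, 1]].

[[1, 0], [6, 1]]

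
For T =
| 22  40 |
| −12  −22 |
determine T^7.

tr T = 0 and det T = −4, so the characteristic polynomial is λ² − (0)λ + (−4) with roots 2 and −2.
Eigenvectors give P = [[−2, −5], [1, 3]] with P⁻¹ = [[−3, −5], [1, 2]], and T = P·diag(2, −2)·P⁻¹.
Then T^7 = P·diag(128, −128)·P⁻¹ = [[−256, 640], [128, −384]] · [[−3, −5], [1, 2]] = [[1408, 2560], [−768, −1408]].

[[1408, 2560], [−768, −1408]]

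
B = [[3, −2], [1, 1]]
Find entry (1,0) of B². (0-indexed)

4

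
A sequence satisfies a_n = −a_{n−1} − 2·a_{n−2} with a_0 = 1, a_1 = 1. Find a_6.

With companion matrix A = [[−1, −2], [1, 0]], [a_n, a_{n−1}]ᵀ = A·[a_{n−1}, a_{n−2}]ᵀ, so [a_6, a_5]ᵀ = A^5·[a_1, a_0]ᵀ.
A^5 = [[−5, 2], [−1, −6]], giving [a_6, a_5]ᵀ = [[−3], [−7]].

−3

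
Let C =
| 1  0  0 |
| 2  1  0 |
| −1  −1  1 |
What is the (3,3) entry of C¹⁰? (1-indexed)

1

C = I + N where N = [[0, 0, 0], [2, 0, 0], [−1, −1, 0]] is strictly lower-triangular, so N³ = 0.
(I + N)¹⁰ = I + 10·N + 45·N² = [[1, 0, 0], [20, 1, 0], [−100, −10, 1]].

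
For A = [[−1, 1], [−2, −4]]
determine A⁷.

tr A = −5 and det A = 6, so the characteristic polynomial is λ² − (−5)λ + (6) with roots −2 and −3.
Eigenvectors give P = [[−1, 1], [1, −2]] with P⁻¹ = [[−2, −1], [−1, −1]], and A = P·diag(−2, −3)·P⁻¹.
Then A⁷ = P·diag(−128, −2187)·P⁻¹ = [[128, −2187], [−128, 4374]] · [[−2, −1], [−1, −1]] = [[1931, 2059], [−4118, −4246]].

[[1931, 2059], [−4118, −4246]]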